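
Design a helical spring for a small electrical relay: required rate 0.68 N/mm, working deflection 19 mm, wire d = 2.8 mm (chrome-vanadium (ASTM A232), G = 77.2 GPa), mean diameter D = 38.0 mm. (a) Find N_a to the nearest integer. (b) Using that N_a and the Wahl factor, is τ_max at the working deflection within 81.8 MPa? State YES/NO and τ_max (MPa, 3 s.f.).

(a) 16 coils; (b) YES, τ_max = 62.5 MPa

N_a = Gd⁴/(8D³k) = (77.2×10³)(2.8⁴)/(8·38.0³·0.68) = 15.9 → N_a = 16
Actual rate k = Gd⁴/(8D³·16) = 0.6756 N/mm
Working load F = kδ = 0.6756·19 = 12.836 N
C = 38.0/2.8 = 13.5714; K_W = (4C−1)/(4C−4)+0.615/C = 1.1050
τ_max = K_W·8FD/(πd³) = 1.1050·56.584 = 62.524 MPa
τ_max ≤ 81.8 MPa → acceptable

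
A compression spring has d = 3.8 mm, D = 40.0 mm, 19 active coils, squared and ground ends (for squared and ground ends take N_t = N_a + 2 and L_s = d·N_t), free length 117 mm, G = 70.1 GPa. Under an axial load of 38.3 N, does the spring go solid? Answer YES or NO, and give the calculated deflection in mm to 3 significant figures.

k = Gd⁴/(8D³N_a) = (70.1×10³)(3.8⁴)/(8·40.0³·19) = 1.5025 N/mm
N_t = 21; L_s = 3.8·21 = 79.8 mm; δ_solid = L₀ − L_s = 117 − 79.8 = 37.2 mm
δ = F/k = 38.3/1.5025 = 25.49 mm
δ < δ_solid → spring does not go solid

NO, δ = 25.5 mm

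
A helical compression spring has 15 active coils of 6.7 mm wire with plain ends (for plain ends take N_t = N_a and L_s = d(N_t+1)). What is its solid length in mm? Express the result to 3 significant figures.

107 mm

plain ends: N_t = N_a = 15
L_s = d·(N_t+1) = 6.7 × 16 = 107.2 mm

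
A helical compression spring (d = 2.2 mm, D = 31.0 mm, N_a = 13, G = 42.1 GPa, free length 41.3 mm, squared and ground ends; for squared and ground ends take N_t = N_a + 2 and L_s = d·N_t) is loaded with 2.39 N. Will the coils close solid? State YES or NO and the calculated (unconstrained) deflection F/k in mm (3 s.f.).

NO, δ = 7.51 mm

k = Gd⁴/(8D³N_a) = (42.1×10³)(2.2⁴)/(8·31.0³·13) = 0.31831 N/mm
N_t = 15; L_s = 2.2·15 = 33 mm; δ_solid = L₀ − L_s = 41.3 − 33 = 8.3 mm
δ = F/k = 2.39/0.31831 = 7.5083 mm
δ < δ_solid → spring does not go solid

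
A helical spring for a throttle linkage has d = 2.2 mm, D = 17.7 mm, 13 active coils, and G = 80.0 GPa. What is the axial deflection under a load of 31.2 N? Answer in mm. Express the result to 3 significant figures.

9.60 mm

k = Gd⁴/(8D³N_a) = (80.0×10³)(2.2⁴)/(8·17.7³·13) = 3.2496 N/mm
δ = F/k = 31.2 / 3.2496 = 9.6012 mm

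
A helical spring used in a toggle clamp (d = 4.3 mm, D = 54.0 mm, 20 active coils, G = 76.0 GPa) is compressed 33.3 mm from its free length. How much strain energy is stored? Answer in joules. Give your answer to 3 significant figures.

k = Gd⁴/(8D³N_a) = (76.0×10³)(4.3⁴)/(8·54.0³·20) = 1.0313 N/mm
U = ½kδ² = 0.5 × 1.0313 × 33.3² = 571.8 N·mm = 0.5718 J

0.572 J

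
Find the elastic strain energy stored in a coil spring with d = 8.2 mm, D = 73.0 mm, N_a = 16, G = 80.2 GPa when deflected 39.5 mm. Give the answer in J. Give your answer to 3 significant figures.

5.68 J

k = Gd⁴/(8D³N_a) = (80.2×10³)(8.2⁴)/(8·73.0³·16) = 7.282 N/mm
U = ½kδ² = 0.5 × 7.282 × 39.5² = 5680.9 N·mm = 5.6809 J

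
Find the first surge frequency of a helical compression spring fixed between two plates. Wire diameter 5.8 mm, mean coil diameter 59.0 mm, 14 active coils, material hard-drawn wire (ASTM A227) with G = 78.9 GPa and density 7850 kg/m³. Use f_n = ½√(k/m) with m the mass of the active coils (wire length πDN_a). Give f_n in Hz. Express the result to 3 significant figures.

k = Gd⁴/(8D³N_a) = (78.9×10³)(5.8⁴)/(8·59.0³·14) = 3.8816 N/mm = 3881.6 N/m
Wire length L = πDN_a = π·59.0·14 = 2595 mm
m = ρ·(πd²/4)·L = 7850 × 26.421×10⁻⁶ m² × 2.595 m = 0.5382 kg
f_n = ½√(k/m) = 0.5·√(3881.6/0.5382) = 0.5·√(7212.2) = 42.462 Hz

42.5 Hz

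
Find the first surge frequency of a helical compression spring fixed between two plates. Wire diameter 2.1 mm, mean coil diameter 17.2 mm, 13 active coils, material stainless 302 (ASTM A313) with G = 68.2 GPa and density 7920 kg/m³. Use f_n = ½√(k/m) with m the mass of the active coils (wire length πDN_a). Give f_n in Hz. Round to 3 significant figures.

180 Hz

k = Gd⁴/(8D³N_a) = (68.2×10³)(2.1⁴)/(8·17.2³·13) = 2.5064 N/mm = 2506.4 N/m
Wire length L = πDN_a = π·17.2·13 = 702.46 mm
m = ρ·(πd²/4)·L = 7920 × 3.4636×10⁻⁶ m² × 0.70246 m = 0.01927 kg
f_n = ½√(k/m) = 0.5·√(2506.4/0.01927) = 0.5·√(1.3007e+05) = 180.32 Hz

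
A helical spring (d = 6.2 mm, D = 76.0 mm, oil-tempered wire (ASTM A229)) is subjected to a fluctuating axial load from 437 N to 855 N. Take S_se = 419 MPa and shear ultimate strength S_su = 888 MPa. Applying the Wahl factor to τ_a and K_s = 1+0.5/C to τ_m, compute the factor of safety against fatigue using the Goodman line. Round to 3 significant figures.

0.937

C = D/d = 76.0/6.2 = 12.2581; K_W = (4C−1)/(4C−4)+0.615/C = 1.1168; K_s = 1+0.5/C = 1.0408
F_a = (F_max−F_min)/2 = 209 N; F_m = (F_max+F_min)/2 = 646 N
τ_a = K_W·8F_aD/(πd³) = 1.1168 × 169.72 = 189.54 MPa
τ_m = K_s·8F_mD/(πd³) = 1.0408 × 524.58 = 545.98 MPa
Goodman: 1/n_f = τ_a/S_se + τ_m/S_su = 189.54/419 + 545.98/888 = 0.45236 + 0.61484 = 1.0672
n_f = 1/1.0672 = 0.937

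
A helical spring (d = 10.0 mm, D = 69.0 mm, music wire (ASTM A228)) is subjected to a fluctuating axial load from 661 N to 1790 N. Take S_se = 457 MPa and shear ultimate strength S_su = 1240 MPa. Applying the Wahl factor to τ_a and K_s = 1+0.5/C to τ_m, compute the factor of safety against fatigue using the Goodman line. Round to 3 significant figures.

2.22

C = D/d = 69.0/10.0 = 6.9000; K_W = (4C−1)/(4C−4)+0.615/C = 1.2162; K_s = 1+0.5/C = 1.0725
F_a = (F_max−F_min)/2 = 564.5 N; F_m = (F_max+F_min)/2 = 1225.5 N
τ_a = K_W·8F_aD/(πd³) = 1.2162 × 99.187 = 120.64 MPa
τ_m = K_s·8F_mD/(πd³) = 1.0725 × 215.33 = 230.93 MPa
Goodman: 1/n_f = τ_a/S_se + τ_m/S_su = 120.64/457 + 230.93/1240 = 0.26397 + 0.18624 = 0.45021
n_f = 1/0.45021 = 2.221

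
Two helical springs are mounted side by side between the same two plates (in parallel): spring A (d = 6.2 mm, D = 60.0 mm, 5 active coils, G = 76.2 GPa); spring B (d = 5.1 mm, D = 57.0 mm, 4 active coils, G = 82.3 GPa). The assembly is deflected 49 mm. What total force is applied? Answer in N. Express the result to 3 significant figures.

1100 N

k_A = Gd⁴/(8D³N_a) = (76.2×10³)(6.2⁴)/(8·60.0³·5) = 13.032 N/mm
k_B = Gd⁴/(8D³N_a) = (82.3×10³)(5.1⁴)/(8·57.0³·4) = 9.3952 N/mm
Parallel: k_eq = 13.032 + 9.3952 = 22.427 N/mm
F = k_eq·δ = 22.427·49 = 1098.9 N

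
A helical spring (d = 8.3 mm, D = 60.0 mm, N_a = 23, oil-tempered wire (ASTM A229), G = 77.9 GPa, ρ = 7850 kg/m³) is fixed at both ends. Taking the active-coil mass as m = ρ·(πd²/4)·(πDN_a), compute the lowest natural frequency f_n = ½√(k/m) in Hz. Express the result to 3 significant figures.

35.5 Hz

k = Gd⁴/(8D³N_a) = (77.9×10³)(8.3⁴)/(8·60.0³·23) = 9.302 N/mm = 9302 N/m
Wire length L = πDN_a = π·60.0·23 = 4335.4 mm
m = ρ·(πd²/4)·L = 7850 × 54.106×10⁻⁶ m² × 4.3354 m = 1.8414 kg
f_n = ½√(k/m) = 0.5·√(9302/1.8414) = 0.5·√(5051.7) = 35.537 Hz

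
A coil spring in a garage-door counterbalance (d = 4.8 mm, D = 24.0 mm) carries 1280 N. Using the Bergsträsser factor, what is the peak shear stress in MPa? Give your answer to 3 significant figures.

Spring index C = D/d = 24.0/4.8 = 5.0000
K_B = (4C+2)/(4C−3) = 22.000/17.000 = 1.2941
τ₀ = 8FD/(πd³) = 8·1280·24.0/(π·4.8³) = 245760/347.44 = 707.36 MPa
τ_max = K·τ₀ = 1.2941 × 707.36 = 915.4 MPa

915 MPa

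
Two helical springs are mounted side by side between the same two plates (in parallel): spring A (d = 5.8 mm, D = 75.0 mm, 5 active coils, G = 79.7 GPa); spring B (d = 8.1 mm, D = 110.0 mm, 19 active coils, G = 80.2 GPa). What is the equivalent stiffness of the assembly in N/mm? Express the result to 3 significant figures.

k_A = Gd⁴/(8D³N_a) = (79.7×10³)(5.8⁴)/(8·75.0³·5) = 5.3447 N/mm
k_B = Gd⁴/(8D³N_a) = (80.2×10³)(8.1⁴)/(8·110.0³·19) = 1.7064 N/mm
Parallel: k_eq = 5.3447 + 1.7064 = 7.0512 N/mm

7.05 N/mm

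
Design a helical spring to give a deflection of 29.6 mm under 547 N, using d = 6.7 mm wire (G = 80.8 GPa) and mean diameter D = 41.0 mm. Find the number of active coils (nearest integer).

16

Required rate k = F/δ = 547/29.6 = 18.48 N/mm
N_a = Gd⁴/(8D³k) = (80.8×10³ × 6.7⁴)/(8 × 41.0³ × 18.48)
    = 1.62821e+08 / 1.01891e+07 = 15.98 → 16 coils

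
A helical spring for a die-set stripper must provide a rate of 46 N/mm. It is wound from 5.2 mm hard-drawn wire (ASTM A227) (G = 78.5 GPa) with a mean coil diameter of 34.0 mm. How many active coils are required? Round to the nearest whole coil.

4

N_a = Gd⁴/(8D³k) = (78.5×10³ × 5.2⁴)/(8 × 34.0³ × 46)
    = 5.73962e+07 / 1.44639e+07 = 3.968 → 4 coils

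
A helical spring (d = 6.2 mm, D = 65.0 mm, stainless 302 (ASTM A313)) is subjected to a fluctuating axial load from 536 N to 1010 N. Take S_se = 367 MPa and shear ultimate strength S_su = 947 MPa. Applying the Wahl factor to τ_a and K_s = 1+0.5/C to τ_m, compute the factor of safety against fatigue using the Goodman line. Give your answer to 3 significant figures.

C = D/d = 65.0/6.2 = 10.4839; K_W = (4C−1)/(4C−4)+0.615/C = 1.1377; K_s = 1+0.5/C = 1.0477
F_a = (F_max−F_min)/2 = 237 N; F_m = (F_max+F_min)/2 = 773 N
τ_a = K_W·8F_aD/(πd³) = 1.1377 × 164.6 = 187.27 MPa
τ_m = K_s·8F_mD/(πd³) = 1.0477 × 536.86 = 562.46 MPa
Goodman: 1/n_f = τ_a/S_se + τ_m/S_su = 187.27/367 + 562.46/947 = 0.51028 + 0.59394 = 1.1042
n_f = 1/1.1042 = 0.9056

0.906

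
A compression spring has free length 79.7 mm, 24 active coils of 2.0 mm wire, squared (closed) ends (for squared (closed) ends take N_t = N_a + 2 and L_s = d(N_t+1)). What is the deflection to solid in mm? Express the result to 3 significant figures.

25.7 mm

N_t = 26; L_s = 2.0·27 = 54 mm
δ_solid = L₀ − L_s = 79.7 − 54 = 25.7 mm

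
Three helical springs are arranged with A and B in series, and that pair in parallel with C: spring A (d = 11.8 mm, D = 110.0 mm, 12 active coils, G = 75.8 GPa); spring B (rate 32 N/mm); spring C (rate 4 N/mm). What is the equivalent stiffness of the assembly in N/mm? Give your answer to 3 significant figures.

k_A = Gd⁴/(8D³N_a) = (75.8×10³)(11.8⁴)/(8·110.0³·12) = 11.501 N/mm
Springs A,B series: k_AB = 1/(1/11.501+1/32) = 8.4605 N/mm; parallel with C: k_eq = 8.4605+4 = 12.46 N/mm

12.5 N/mm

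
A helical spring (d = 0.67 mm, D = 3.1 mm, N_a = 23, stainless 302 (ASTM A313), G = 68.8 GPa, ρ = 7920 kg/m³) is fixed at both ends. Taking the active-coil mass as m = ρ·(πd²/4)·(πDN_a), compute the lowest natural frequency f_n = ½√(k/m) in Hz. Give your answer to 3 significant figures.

k = Gd⁴/(8D³N_a) = (68.8×10³)(0.67⁴)/(8·3.1³·23) = 2.5292 N/mm = 2529.2 N/m
Wire length L = πDN_a = π·3.1·23 = 224 mm
m = ρ·(πd²/4)·L = 7920 × 0.35257×10⁻⁶ m² × 0.224 m = 0.00062547 kg
f_n = ½√(k/m) = 0.5·√(2529.2/0.00062547) = 0.5·√(4.0437e+06) = 1005.4 Hz

1010 Hz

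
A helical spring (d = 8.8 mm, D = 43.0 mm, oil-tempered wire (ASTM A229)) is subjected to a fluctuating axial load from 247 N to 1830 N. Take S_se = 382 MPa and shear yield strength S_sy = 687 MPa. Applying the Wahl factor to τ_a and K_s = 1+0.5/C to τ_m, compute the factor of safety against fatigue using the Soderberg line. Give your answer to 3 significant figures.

C = D/d = 43.0/8.8 = 4.8864; K_W = (4C−1)/(4C−4)+0.615/C = 1.3188; K_s = 1+0.5/C = 1.1023
F_a = (F_max−F_min)/2 = 791.5 N; F_m = (F_max+F_min)/2 = 1038.5 N
τ_a = K_W·8F_aD/(πd³) = 1.3188 × 127.18 = 167.73 MPa
τ_m = K_s·8F_mD/(πd³) = 1.1023 × 166.87 = 183.94 MPa
Soderberg: 1/n_f = τ_a/S_se + τ_m/S_sy = 167.73/382 + 183.94/687 = 0.43908 + 0.26774 = 0.70682
n_f = 1/0.70682 = 1.415

1.41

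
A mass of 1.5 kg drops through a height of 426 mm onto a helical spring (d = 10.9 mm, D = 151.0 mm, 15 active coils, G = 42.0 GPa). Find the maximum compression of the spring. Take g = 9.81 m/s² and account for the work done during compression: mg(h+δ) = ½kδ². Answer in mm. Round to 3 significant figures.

k = Gd⁴/(8D³N_a) = (42.0×10³)(10.9⁴)/(8·151.0³·15) = 1.435 N/mm
W = mg = 1.5 × 9.81 = 14.715 N
½kδ² − Wδ − Wh = 0 → δ = (W + √(W² + 2kWh))/k
δ = (14.715 + √(216.53 + 17990.5))/1.435 = (14.715 + 134.93)/1.435 = 104.29 mm

104 mm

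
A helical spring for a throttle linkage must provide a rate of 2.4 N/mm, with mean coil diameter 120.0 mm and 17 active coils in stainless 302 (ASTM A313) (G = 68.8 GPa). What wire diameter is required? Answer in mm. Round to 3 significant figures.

9.52 mm

d = (8D³N_a·k / G)^(1/4) = (8·120.0³·17·2.4 / (68.8×10³))^0.25
  = (8198)^0.25 = 9.5154 mm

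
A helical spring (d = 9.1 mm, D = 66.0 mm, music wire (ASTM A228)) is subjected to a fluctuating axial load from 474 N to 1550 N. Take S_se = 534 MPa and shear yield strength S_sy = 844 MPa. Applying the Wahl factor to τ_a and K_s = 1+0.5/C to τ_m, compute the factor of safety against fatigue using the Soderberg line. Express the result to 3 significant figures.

1.80

C = D/d = 66.0/9.1 = 7.2527; K_W = (4C−1)/(4C−4)+0.615/C = 1.2047; K_s = 1+0.5/C = 1.0689
F_a = (F_max−F_min)/2 = 538 N; F_m = (F_max+F_min)/2 = 1012 N
τ_a = K_W·8F_aD/(πd³) = 1.2047 × 119.99 = 144.56 MPa
τ_m = K_s·8F_mD/(πd³) = 1.0689 × 225.7 = 241.26 MPa
Soderberg: 1/n_f = τ_a/S_se + τ_m/S_sy = 144.56/534 + 241.26/844 = 0.27070 + 0.28586 = 0.55656
n_f = 1/0.55656 = 1.797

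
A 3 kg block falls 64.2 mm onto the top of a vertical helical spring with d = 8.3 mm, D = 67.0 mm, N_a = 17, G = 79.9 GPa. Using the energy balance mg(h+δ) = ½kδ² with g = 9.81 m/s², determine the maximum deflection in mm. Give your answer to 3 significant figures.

k = Gd⁴/(8D³N_a) = (79.9×10³)(8.3⁴)/(8·67.0³·17) = 9.2703 N/mm
W = mg = 3 × 9.81 = 29.43 N
½kδ² − Wδ − Wh = 0 → δ = (W + √(W² + 2kWh))/k
δ = (29.43 + √(866.12 + 35030.9))/9.2703 = (29.43 + 189.47)/9.2703 = 23.612 mm

23.6 mm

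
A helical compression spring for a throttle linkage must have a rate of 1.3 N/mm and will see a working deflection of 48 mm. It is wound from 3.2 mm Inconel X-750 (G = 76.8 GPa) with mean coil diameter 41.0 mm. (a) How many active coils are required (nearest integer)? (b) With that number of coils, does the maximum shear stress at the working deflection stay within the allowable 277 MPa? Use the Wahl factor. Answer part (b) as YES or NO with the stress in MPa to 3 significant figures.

N_a = Gd⁴/(8D³k) = (76.8×10³)(3.2⁴)/(8·41.0³·1.3) = 11.24 → N_a = 11
Actual rate k = Gd⁴/(8D³·11) = 1.3278 N/mm
Working load F = kδ = 1.3278·48 = 63.734 N
C = 41.0/3.2 = 12.8125; K_W = (4C−1)/(4C−4)+0.615/C = 1.1115
τ_max = K_W·8FD/(πd³) = 1.1115·203.07 = 225.71 MPa
τ_max ≤ 277 MPa → acceptable

(a) 11 coils; (b) YES, τ_max = 226 MPa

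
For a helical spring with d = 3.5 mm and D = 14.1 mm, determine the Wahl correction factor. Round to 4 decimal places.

C = D/d = 14.1/3.5 = 4.0286
K_W = (4C−1)/(4C−4) + 0.615/C = 15.114/12.114 + 0.1527 = 1.4003

1.4003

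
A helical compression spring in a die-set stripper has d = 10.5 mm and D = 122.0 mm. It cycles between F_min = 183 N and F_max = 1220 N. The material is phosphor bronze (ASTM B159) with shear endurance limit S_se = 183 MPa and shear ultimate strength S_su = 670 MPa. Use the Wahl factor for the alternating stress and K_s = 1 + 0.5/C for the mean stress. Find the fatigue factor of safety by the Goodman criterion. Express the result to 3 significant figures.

C = D/d = 122.0/10.5 = 11.6190; K_W = (4C−1)/(4C−4)+0.615/C = 1.1236; K_s = 1+0.5/C = 1.0430
F_a = (F_max−F_min)/2 = 518.5 N; F_m = (F_max+F_min)/2 = 701.5 N
τ_a = K_W·8F_aD/(πd³) = 1.1236 × 139.15 = 156.34 MPa
τ_m = K_s·8F_mD/(πd³) = 1.0430 × 188.26 = 196.36 MPa
Goodman: 1/n_f = τ_a/S_se + τ_m/S_su = 156.34/183 + 196.36/670 = 0.85433 + 0.29308 = 1.1474
n_f = 1/1.1474 = 0.8715

0.872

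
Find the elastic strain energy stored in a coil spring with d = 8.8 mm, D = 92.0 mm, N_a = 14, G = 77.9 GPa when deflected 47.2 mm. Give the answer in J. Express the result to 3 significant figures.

k = Gd⁴/(8D³N_a) = (77.9×10³)(8.8⁴)/(8·92.0³·14) = 5.3566 N/mm
U = ½kδ² = 0.5 × 5.3566 × 47.2² = 5966.8 N·mm = 5.9668 J

5.97 J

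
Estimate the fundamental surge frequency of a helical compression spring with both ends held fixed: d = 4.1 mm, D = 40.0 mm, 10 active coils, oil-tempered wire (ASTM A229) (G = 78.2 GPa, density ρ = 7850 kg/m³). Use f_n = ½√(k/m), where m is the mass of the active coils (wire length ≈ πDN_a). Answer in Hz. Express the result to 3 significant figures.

k = Gd⁴/(8D³N_a) = (78.2×10³)(4.1⁴)/(8·40.0³·10) = 4.3159 N/mm = 4315.9 N/m
Wire length L = πDN_a = π·40.0·10 = 1256.6 mm
m = ρ·(πd²/4)·L = 7850 × 13.203×10⁻⁶ m² × 1.2566 m = 0.13024 kg
f_n = ½√(k/m) = 0.5·√(4315.9/0.13024) = 0.5·√(33139) = 91.02 Hz

91.0 Hz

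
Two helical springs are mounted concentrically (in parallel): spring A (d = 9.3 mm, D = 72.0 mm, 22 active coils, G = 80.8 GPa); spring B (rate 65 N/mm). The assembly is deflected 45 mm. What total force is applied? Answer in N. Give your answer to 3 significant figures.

k_A = Gd⁴/(8D³N_a) = (80.8×10³)(9.3⁴)/(8·72.0³·22) = 9.201 N/mm
Parallel: k_eq = 9.201 + 65 = 74.201 N/mm
F = k_eq·δ = 74.201·45 = 3339 N

3340 N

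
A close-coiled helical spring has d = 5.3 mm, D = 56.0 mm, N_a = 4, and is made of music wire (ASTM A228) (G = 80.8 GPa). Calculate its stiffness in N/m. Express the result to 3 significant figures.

11300 N/m

k = Gd⁴/(8D³N_a) = (80.8×10³ × 5.3⁴) / (8 × 56.0³ × 4)
  = 6.37551e+07 / 5.61971e+06 = 11.345 N/mm = 11345 N/m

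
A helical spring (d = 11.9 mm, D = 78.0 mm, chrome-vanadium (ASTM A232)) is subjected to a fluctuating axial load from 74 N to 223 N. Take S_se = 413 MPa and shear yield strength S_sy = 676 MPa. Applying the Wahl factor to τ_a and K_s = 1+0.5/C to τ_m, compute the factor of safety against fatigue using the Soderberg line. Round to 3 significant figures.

18.5

C = D/d = 78.0/11.9 = 6.5546; K_W = (4C−1)/(4C−4)+0.615/C = 1.2288; K_s = 1+0.5/C = 1.0763
F_a = (F_max−F_min)/2 = 74.5 N; F_m = (F_max+F_min)/2 = 148.5 N
τ_a = K_W·8F_aD/(πd³) = 1.2288 × 8.7811 = 10.791 MPa
τ_m = K_s·8F_mD/(πd³) = 1.0763 × 17.503 = 18.839 MPa
Soderberg: 1/n_f = τ_a/S_se + τ_m/S_sy = 10.791/413 + 18.839/676 = 0.02613 + 0.02787 = 0.053995
n_f = 1/0.053995 = 18.52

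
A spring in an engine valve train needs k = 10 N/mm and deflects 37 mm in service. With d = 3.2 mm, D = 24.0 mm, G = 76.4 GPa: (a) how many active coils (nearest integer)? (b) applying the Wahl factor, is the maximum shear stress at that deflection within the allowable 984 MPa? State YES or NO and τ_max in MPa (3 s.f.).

N_a = Gd⁴/(8D³k) = (76.4×10³)(3.2⁴)/(8·24.0³·10) = 7.244 → N_a = 7
Actual rate k = Gd⁴/(8D³·7) = 10.348 N/mm
Working load F = kδ = 10.348·37 = 382.89 N
C = 24.0/3.2 = 7.5000; K_W = (4C−1)/(4C−4)+0.615/C = 1.1974
τ_max = K_W·8FD/(πd³) = 1.1974·714.13 = 855.08 MPa
τ_max ≤ 984 MPa → acceptable

(a) 7 coils; (b) YES, τ_max = 855 MPa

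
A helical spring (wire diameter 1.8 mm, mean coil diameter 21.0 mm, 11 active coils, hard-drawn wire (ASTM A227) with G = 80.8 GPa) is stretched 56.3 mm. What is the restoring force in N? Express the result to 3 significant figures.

k = Gd⁴/(8D³N_a) = (80.8×10³)(1.8⁴)/(8·21.0³·11) = 1.0408 N/mm
F = k·δ = 1.0408 × 56.3 = 58.596 N

58.6 N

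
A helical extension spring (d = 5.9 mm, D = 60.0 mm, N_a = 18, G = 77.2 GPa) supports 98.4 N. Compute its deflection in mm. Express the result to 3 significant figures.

k = Gd⁴/(8D³N_a) = (77.2×10³)(5.9⁴)/(8·60.0³·18) = 3.0075 N/mm
δ = F/k = 98.4 / 3.0075 = 32.718 mm

32.7 mm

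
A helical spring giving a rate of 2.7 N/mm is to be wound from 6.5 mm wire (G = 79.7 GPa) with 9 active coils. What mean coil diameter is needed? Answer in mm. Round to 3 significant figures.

90.1 mm

D = (Gd⁴/(8N_a·k))^(1/3) = (79.7×10³·6.5⁴/(8·9·2.7))^(1/3)
  = (731839)^(1/3) = 90.1167 mm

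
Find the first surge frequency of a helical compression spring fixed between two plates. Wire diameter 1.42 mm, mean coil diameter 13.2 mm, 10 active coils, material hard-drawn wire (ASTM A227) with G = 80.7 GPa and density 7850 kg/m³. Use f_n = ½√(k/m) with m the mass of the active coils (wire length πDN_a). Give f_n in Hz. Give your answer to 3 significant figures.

k = Gd⁴/(8D³N_a) = (80.7×10³)(1.42⁴)/(8·13.2³·10) = 1.7833 N/mm = 1783.3 N/m
Wire length L = πDN_a = π·13.2·10 = 414.69 mm
m = ρ·(πd²/4)·L = 7850 × 1.5837×10⁻⁶ m² × 0.41469 m = 0.0051554 kg
f_n = ½√(k/m) = 0.5·√(1783.3/0.0051554) = 0.5·√(3.459e+05) = 294.07 Hz

294 Hz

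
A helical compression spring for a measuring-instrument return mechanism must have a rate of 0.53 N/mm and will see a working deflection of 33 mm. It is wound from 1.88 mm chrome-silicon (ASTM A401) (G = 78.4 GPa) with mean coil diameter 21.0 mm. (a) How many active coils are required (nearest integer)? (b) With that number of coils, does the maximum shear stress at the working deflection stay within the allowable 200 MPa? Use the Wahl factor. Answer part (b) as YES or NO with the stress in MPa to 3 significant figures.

N_a = Gd⁴/(8D³k) = (78.4×10³)(1.88⁴)/(8·21.0³·0.53) = 24.94 → N_a = 25
Actual rate k = Gd⁴/(8D³·25) = 0.52876 N/mm
Working load F = kδ = 0.52876·33 = 17.449 N
C = 21.0/1.88 = 11.1702; K_W = (4C−1)/(4C−4)+0.615/C = 1.1288
τ_max = K_W·8FD/(πd³) = 1.1288·140.43 = 158.52 MPa
τ_max ≤ 200 MPa → acceptable

(a) 25 coils; (b) YES, τ_max = 159 MPa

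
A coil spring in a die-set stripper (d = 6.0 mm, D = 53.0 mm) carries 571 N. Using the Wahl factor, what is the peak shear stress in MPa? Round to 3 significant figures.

Spring index C = D/d = 53.0/6.0 = 8.8333
K_W = (4C−1)/(4C−4) + 0.615/C = 34.333/31.333 + 0.0696 = 1.1654
τ₀ = 8FD/(πd³) = 8·571·53.0/(π·6.0³) = 242104/678.58 = 356.78 MPa
τ_max = K·τ₀ = 1.1654 × 356.78 = 415.78 MPa

416 MPa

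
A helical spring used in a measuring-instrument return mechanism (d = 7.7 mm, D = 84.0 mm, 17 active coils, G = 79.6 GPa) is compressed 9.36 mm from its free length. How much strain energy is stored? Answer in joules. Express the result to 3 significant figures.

k = Gd⁴/(8D³N_a) = (79.6×10³)(7.7⁴)/(8·84.0³·17) = 3.4714 N/mm
U = ½kδ² = 0.5 × 3.4714 × 9.36² = 152.06 N·mm = 0.15206 J

0.152 J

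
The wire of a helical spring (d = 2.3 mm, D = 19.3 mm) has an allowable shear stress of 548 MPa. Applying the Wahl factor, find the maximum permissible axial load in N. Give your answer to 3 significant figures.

115 N

C = D/d = 19.3/2.3 = 8.3913
K_W = (4C−1)/(4C−4) + 0.615/C = 32.565/29.565 + 0.0733 = 1.1748
τ_max = K·8FD/(πd³) → F_max = τ_allow·πd³/(8DK)
F_max = 548·π·2.3³/(8·19.3·1.1748) = 20947/181.38 = 115.48 N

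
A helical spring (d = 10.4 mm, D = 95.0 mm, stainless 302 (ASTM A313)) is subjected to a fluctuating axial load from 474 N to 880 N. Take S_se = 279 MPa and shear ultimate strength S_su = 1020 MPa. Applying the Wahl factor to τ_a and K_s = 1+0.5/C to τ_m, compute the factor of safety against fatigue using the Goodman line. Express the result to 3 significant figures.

3.01

C = D/d = 95.0/10.4 = 9.1346; K_W = (4C−1)/(4C−4)+0.615/C = 1.1595; K_s = 1+0.5/C = 1.0547
F_a = (F_max−F_min)/2 = 203 N; F_m = (F_max+F_min)/2 = 677 N
τ_a = K_W·8F_aD/(πd³) = 1.1595 × 43.658 = 50.622 MPa
τ_m = K_s·8F_mD/(πd³) = 1.0547 × 145.6 = 153.57 MPa
Goodman: 1/n_f = τ_a/S_se + τ_m/S_su = 50.622/279 + 153.57/1020 = 0.18144 + 0.15056 = 0.332
n_f = 1/0.332 = 3.012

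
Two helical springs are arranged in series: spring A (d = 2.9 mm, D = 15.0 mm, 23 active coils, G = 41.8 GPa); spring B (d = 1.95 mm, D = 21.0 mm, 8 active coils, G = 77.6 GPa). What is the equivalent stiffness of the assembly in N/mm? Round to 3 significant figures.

k_A = Gd⁴/(8D³N_a) = (41.8×10³)(2.9⁴)/(8·15.0³·23) = 4.7608 N/mm
k_B = Gd⁴/(8D³N_a) = (77.6×10³)(1.95⁴)/(8·21.0³·8) = 1.8931 N/mm
Series: 1/k_eq = 1/4.7608 + 1/1.8931 = 0.7383; k_eq = 1.3545 N/mm

1.35 N/mm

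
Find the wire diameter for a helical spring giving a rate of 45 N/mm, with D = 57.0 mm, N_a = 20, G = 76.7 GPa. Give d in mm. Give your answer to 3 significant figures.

11.5 mm

d = (8D³N_a·k / G)^(1/4) = (8·57.0³·20·45 / (76.7×10³))^0.25
  = (17384)^0.25 = 11.4826 mm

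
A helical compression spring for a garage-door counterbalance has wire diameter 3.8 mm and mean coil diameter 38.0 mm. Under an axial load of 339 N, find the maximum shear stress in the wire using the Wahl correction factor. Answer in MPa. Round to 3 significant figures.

684 MPa

Spring index C = D/d = 38.0/3.8 = 10.0000
K_W = (4C−1)/(4C−4) + 0.615/C = 39.000/36.000 + 0.0615 = 1.1448
τ₀ = 8FD/(πd³) = 8·339·38.0/(π·3.8³) = 103056/172.39 = 597.82 MPa
τ_max = K·τ₀ = 1.1448 × 597.82 = 684.41 MPa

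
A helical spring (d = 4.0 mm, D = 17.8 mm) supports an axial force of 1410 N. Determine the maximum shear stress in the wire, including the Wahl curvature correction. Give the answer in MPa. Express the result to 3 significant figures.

1350 MPa

Spring index C = D/d = 17.8/4.0 = 4.4500
K_W = (4C−1)/(4C−4) + 0.615/C = 16.800/13.800 + 0.1382 = 1.3556
τ₀ = 8FD/(πd³) = 8·1410·17.8/(π·4.0³) = 200784/201.06 = 998.62 MPa
τ_max = K·τ₀ = 1.3556 × 998.62 = 1353.7 MPa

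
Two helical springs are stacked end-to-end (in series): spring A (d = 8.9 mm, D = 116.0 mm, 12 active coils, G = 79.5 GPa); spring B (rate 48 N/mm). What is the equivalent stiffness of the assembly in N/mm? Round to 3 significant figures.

3.11 N/mm

k_A = Gd⁴/(8D³N_a) = (79.5×10³)(8.9⁴)/(8·116.0³·12) = 3.3288 N/mm
Series: 1/k_eq = 1/3.3288 + 1/48 = 0.32125; k_eq = 3.1129 N/mm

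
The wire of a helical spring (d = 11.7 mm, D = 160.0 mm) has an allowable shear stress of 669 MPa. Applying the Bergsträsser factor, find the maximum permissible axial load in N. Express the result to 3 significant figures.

2400 N

C = D/d = 160.0/11.7 = 13.6752
K_B = (4C+2)/(4C−3) = 56.701/51.701 = 1.0967
τ_max = K·8FD/(πd³) → F_max = τ_allow·πd³/(8DK)
F_max = 669·π·11.7³/(8·160.0·1.0967) = 3.3662e+06/1403.8 = 2397.9 N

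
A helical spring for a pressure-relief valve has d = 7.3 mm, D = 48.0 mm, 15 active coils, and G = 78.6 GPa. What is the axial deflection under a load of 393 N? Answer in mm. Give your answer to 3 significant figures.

k = Gd⁴/(8D³N_a) = (78.6×10³)(7.3⁴)/(8·48.0³·15) = 16.819 N/mm
δ = F/k = 393 / 16.819 = 23.366 mm

23.4 mm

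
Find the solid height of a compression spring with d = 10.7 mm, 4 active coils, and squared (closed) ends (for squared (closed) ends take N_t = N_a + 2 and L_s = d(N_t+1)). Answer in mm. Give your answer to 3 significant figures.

74.9 mm

squared (closed) ends: N_t = N_a + 2 = 4 + 2 = 6
L_s = d·(N_t+1) = 10.7 × 7 = 74.9 mm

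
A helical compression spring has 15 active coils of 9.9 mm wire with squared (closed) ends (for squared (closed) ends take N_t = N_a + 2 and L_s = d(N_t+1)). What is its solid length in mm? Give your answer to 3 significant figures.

squared (closed) ends: N_t = N_a + 2 = 15 + 2 = 17
L_s = d·(N_t+1) = 9.9 × 18 = 178.2 mm

178 mm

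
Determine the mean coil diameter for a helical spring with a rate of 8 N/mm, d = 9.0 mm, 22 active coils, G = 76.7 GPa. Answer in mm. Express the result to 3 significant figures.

D = (Gd⁴/(8N_a·k))^(1/3) = (76.7×10³·9.0⁴/(8·22·8))^(1/3)
  = (357407)^(1/3) = 70.9666 mm

71.0 mm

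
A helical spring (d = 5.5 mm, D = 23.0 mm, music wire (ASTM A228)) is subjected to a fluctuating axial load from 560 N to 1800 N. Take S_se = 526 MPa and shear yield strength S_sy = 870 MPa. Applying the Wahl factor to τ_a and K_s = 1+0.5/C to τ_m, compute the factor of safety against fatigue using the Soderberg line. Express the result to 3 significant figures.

0.902

C = D/d = 23.0/5.5 = 4.1818; K_W = (4C−1)/(4C−4)+0.615/C = 1.3828; K_s = 1+0.5/C = 1.1196
F_a = (F_max−F_min)/2 = 620 N; F_m = (F_max+F_min)/2 = 1180 N
τ_a = K_W·8F_aD/(πd³) = 1.3828 × 218.26 = 301.8 MPa
τ_m = K_s·8F_mD/(πd³) = 1.1196 × 415.4 = 465.06 MPa
Soderberg: 1/n_f = τ_a/S_se + τ_m/S_sy = 301.8/526 + 465.06/870 = 0.57377 + 0.53455 = 1.1083
n_f = 1/1.1083 = 0.9023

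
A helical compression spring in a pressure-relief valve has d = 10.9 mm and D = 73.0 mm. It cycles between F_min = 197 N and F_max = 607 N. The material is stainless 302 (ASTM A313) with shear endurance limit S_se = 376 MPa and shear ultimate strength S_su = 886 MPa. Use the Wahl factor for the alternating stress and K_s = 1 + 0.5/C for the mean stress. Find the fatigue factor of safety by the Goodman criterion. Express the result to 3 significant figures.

C = D/d = 73.0/10.9 = 6.6972; K_W = (4C−1)/(4C−4)+0.615/C = 1.2235; K_s = 1+0.5/C = 1.0747
F_a = (F_max−F_min)/2 = 205 N; F_m = (F_max+F_min)/2 = 402 N
τ_a = K_W·8F_aD/(πd³) = 1.2235 × 29.426 = 36.002 MPa
τ_m = K_s·8F_mD/(πd³) = 1.0747 × 57.704 = 62.013 MPa
Goodman: 1/n_f = τ_a/S_se + τ_m/S_su = 36.002/376 + 62.013/886 = 0.09575 + 0.06999 = 0.16574
n_f = 1/0.16574 = 6.033

6.03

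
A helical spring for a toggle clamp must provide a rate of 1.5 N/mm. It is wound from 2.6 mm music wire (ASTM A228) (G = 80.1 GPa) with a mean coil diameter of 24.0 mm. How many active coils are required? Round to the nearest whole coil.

N_a = Gd⁴/(8D³k) = (80.1×10³ × 2.6⁴)/(8 × 24.0³ × 1.5)
    = 3.66038e+06 / 165888 = 22.07 → 22 coils

22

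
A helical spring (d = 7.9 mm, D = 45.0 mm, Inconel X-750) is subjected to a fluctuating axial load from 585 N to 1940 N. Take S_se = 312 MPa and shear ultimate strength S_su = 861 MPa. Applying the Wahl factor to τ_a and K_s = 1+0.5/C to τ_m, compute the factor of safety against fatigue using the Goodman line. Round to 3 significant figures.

C = D/d = 45.0/7.9 = 5.6962; K_W = (4C−1)/(4C−4)+0.615/C = 1.2677; K_s = 1+0.5/C = 1.0878
F_a = (F_max−F_min)/2 = 677.5 N; F_m = (F_max+F_min)/2 = 1262.5 N
τ_a = K_W·8F_aD/(πd³) = 1.2677 × 157.46 = 199.61 MPa
τ_m = K_s·8F_mD/(πd³) = 1.0878 × 293.43 = 319.19 MPa
Goodman: 1/n_f = τ_a/S_se + τ_m/S_su = 199.61/312 + 319.19/861 = 0.63978 + 0.37071 = 1.0105
n_f = 1/1.0105 = 0.9896

0.990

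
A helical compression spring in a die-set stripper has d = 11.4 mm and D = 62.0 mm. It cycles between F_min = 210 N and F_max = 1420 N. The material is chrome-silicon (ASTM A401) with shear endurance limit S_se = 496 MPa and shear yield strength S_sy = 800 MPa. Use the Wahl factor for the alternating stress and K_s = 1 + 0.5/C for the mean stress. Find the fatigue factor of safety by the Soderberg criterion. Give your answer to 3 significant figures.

C = D/d = 62.0/11.4 = 5.4386; K_W = (4C−1)/(4C−4)+0.615/C = 1.2821; K_s = 1+0.5/C = 1.0919
F_a = (F_max−F_min)/2 = 605 N; F_m = (F_max+F_min)/2 = 815 N
τ_a = K_W·8F_aD/(πd³) = 1.2821 × 64.472 = 82.657 MPa
τ_m = K_s·8F_mD/(πd³) = 1.0919 × 86.851 = 94.836 MPa
Soderberg: 1/n_f = τ_a/S_se + τ_m/S_sy = 82.657/496 + 94.836/800 = 0.16665 + 0.11854 = 0.28519
n_f = 1/0.28519 = 3.506

3.51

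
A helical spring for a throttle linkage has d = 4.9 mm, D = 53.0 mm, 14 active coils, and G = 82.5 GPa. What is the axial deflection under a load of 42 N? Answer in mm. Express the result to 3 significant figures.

k = Gd⁴/(8D³N_a) = (82.5×10³)(4.9⁴)/(8·53.0³·14) = 2.8523 N/mm
δ = F/k = 42 / 2.8523 = 14.725 mm

14.7 mm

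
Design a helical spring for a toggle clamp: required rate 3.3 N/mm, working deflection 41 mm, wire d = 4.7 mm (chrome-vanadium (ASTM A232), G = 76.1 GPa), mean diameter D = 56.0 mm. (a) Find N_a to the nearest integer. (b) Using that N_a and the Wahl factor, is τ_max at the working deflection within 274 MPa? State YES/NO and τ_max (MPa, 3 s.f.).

N_a = Gd⁴/(8D³k) = (76.1×10³)(4.7⁴)/(8·56.0³·3.3) = 8.01 → N_a = 8
Actual rate k = Gd⁴/(8D³·8) = 3.3039 N/mm
Working load F = kδ = 3.3039·41 = 135.46 N
C = 56.0/4.7 = 11.9149; K_W = (4C−1)/(4C−4)+0.615/C = 1.1203
τ_max = K_W·8FD/(πd³) = 1.1203·186.06 = 208.45 MPa
τ_max ≤ 274 MPa → acceptable

(a) 8 coils; (b) YES, τ_max = 208 MPa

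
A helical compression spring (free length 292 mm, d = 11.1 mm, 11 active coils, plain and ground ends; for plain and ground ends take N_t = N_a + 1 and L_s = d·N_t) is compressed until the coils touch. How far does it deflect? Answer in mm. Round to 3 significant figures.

N_t = 12; L_s = 11.1·12 = 133.2 mm
δ_solid = L₀ − L_s = 292 − 133.2 = 158.8 mm

159 mm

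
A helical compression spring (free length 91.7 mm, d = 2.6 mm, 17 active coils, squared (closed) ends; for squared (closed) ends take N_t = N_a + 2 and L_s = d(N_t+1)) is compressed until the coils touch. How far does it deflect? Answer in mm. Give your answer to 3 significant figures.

N_t = 19; L_s = 2.6·20 = 52 mm
δ_solid = L₀ − L_s = 91.7 − 52 = 39.7 mm

39.7 mm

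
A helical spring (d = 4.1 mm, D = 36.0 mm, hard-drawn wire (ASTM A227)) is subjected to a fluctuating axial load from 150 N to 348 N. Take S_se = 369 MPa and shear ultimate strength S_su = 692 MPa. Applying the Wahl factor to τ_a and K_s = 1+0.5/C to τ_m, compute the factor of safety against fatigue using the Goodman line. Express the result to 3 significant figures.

1.08

C = D/d = 36.0/4.1 = 8.7805; K_W = (4C−1)/(4C−4)+0.615/C = 1.1664; K_s = 1+0.5/C = 1.0569
F_a = (F_max−F_min)/2 = 99 N; F_m = (F_max+F_min)/2 = 249 N
τ_a = K_W·8F_aD/(πd³) = 1.1664 × 131.68 = 153.6 MPa
τ_m = K_s·8F_mD/(πd³) = 1.0569 × 331.2 = 350.06 MPa
Goodman: 1/n_f = τ_a/S_se + τ_m/S_su = 153.6/369 + 350.06/692 = 0.41626 + 0.50587 = 0.92212
n_f = 1/0.92212 = 1.084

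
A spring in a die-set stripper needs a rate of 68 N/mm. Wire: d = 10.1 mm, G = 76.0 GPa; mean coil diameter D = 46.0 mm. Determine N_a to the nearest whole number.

15

N_a = Gd⁴/(8D³k) = (76.0×10³ × 10.1⁴)/(8 × 46.0³ × 68)
    = 7.90859e+08 / 5.29508e+07 = 14.94 → 15 coils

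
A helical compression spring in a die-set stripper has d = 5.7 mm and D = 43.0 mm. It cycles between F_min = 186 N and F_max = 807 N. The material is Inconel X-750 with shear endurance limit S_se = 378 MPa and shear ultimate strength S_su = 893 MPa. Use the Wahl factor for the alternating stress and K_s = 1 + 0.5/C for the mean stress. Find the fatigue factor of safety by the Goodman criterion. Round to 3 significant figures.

C = D/d = 43.0/5.7 = 7.5439; K_W = (4C−1)/(4C−4)+0.615/C = 1.1961; K_s = 1+0.5/C = 1.0663
F_a = (F_max−F_min)/2 = 310.5 N; F_m = (F_max+F_min)/2 = 496.5 N
τ_a = K_W·8F_aD/(πd³) = 1.1961 × 183.59 = 219.6 MPa
τ_m = K_s·8F_mD/(πd³) = 1.0663 × 293.56 = 313.02 MPa
Goodman: 1/n_f = τ_a/S_se + τ_m/S_su = 219.6/378 + 313.02/893 = 0.58094 + 0.35053 = 0.93147
n_f = 1/0.93147 = 1.074

1.07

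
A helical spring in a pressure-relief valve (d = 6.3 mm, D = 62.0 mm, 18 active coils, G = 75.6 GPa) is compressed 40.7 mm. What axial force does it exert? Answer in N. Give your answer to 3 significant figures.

141 N

k = Gd⁴/(8D³N_a) = (75.6×10³)(6.3⁴)/(8·62.0³·18) = 3.4701 N/mm
F = k·δ = 3.4701 × 40.7 = 141.23 N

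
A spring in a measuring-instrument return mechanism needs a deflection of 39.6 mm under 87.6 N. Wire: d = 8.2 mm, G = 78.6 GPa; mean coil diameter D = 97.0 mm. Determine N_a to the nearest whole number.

Required rate k = F/δ = 87.6/39.6 = 2.2121 N/mm
N_a = Gd⁴/(8D³k) = (78.6×10³ × 8.2⁴)/(8 × 97.0³ × 2.2121)
    = 3.55368e+08 / 1.61515e+07 = 22 → 22 coils

22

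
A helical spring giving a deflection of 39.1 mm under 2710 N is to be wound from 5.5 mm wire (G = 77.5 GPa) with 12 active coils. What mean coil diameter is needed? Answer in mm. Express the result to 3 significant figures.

Required rate k = F/δ = 2710/39.1 = 69.309 N/mm
D = (Gd⁴/(8N_a·k))^(1/3) = (77.5×10³·5.5⁴/(8·12·69.309))^(1/3)
  = (10658.3)^(1/3) = 22.0071 mm

22.0 mm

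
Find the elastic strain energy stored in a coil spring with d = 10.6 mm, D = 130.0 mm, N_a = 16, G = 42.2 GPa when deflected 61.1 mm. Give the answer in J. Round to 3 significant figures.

k = Gd⁴/(8D³N_a) = (42.2×10³)(10.6⁴)/(8·130.0³·16) = 1.8945 N/mm
U = ½kδ² = 0.5 × 1.8945 × 61.1² = 3536.3 N·mm = 3.5363 J

3.54 J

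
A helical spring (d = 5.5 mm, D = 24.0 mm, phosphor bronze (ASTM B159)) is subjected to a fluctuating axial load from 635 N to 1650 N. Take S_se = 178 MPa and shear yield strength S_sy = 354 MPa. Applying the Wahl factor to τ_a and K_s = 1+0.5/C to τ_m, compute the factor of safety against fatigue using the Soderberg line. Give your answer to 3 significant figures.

C = D/d = 24.0/5.5 = 4.3636; K_W = (4C−1)/(4C−4)+0.615/C = 1.3639; K_s = 1+0.5/C = 1.1146
F_a = (F_max−F_min)/2 = 507.5 N; F_m = (F_max+F_min)/2 = 1142.5 N
τ_a = K_W·8F_aD/(πd³) = 1.3639 × 186.42 = 254.26 MPa
τ_m = K_s·8F_mD/(πd³) = 1.1146 × 419.68 = 467.77 MPa
Soderberg: 1/n_f = τ_a/S_se + τ_m/S_sy = 254.26/178 + 467.77/354 = 1.42845 + 1.32138 = 2.7498
n_f = 1/2.7498 = 0.3637

0.364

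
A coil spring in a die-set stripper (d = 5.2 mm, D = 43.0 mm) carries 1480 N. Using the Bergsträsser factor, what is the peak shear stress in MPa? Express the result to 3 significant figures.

Spring index C = D/d = 43.0/5.2 = 8.2692
K_B = (4C+2)/(4C−3) = 35.077/30.077 = 1.1662
τ₀ = 8FD/(πd³) = 8·1480·43.0/(π·5.2³) = 509120/441.73 = 1152.6 MPa
τ_max = K·τ₀ = 1.1662 × 1152.6 = 1344.2 MPa

1340 MPa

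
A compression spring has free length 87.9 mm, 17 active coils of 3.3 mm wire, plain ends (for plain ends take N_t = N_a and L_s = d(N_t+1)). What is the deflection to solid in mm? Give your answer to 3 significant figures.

28.5 mm

N_t = 17; L_s = 3.3·18 = 59.4 mm
δ_solid = L₀ − L_s = 87.9 − 59.4 = 28.5 mm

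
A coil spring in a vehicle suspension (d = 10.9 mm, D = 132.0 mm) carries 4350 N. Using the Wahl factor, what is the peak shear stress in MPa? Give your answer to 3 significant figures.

Spring index C = D/d = 132.0/10.9 = 12.1101
K_W = (4C−1)/(4C−4) + 0.615/C = 47.440/44.440 + 0.0508 = 1.1183
τ₀ = 8FD/(πd³) = 8·4350·132.0/(π·10.9³) = 4.5936e+06/4068.5 = 1129.1 MPa
τ_max = K·τ₀ = 1.1183 × 1129.1 = 1262.6 MPa

1260 MPa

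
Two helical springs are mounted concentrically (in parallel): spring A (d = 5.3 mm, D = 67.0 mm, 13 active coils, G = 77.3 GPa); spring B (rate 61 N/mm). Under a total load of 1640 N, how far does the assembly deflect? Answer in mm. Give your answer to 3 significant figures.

26.1 mm

k_A = Gd⁴/(8D³N_a) = (77.3×10³)(5.3⁴)/(8·67.0³·13) = 1.95 N/mm
Parallel: k_eq = 1.95 + 61 = 62.95 N/mm
δ = F/k_eq = 1640/62.95 = 26.052 mm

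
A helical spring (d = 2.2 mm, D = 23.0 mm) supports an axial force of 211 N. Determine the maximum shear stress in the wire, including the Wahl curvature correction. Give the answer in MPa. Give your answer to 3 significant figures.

Spring index C = D/d = 23.0/2.2 = 10.4545
K_W = (4C−1)/(4C−4) + 0.615/C = 40.818/37.818 + 0.0588 = 1.1382
τ₀ = 8FD/(πd³) = 8·211·23.0/(π·2.2³) = 38824/33.452 = 1160.6 MPa
τ_max = K·τ₀ = 1.1382 × 1160.6 = 1320.9 MPa

1320 MPa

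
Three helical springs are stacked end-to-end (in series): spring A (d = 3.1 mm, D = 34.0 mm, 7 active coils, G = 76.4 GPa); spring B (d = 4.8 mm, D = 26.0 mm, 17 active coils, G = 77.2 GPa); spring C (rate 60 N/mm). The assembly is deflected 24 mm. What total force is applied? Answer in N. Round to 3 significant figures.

62.0 N

k_A = Gd⁴/(8D³N_a) = (76.4×10³)(3.1⁴)/(8·34.0³·7) = 3.2056 N/mm
k_B = Gd⁴/(8D³N_a) = (77.2×10³)(4.8⁴)/(8·26.0³·17) = 17.144 N/mm
Series: 1/k_eq = 1/3.2056 + 1/17.144 + 1/60 = 0.38694; k_eq = 2.5844 N/mm
F = k_eq·δ = 2.5844·24 = 62.024 N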